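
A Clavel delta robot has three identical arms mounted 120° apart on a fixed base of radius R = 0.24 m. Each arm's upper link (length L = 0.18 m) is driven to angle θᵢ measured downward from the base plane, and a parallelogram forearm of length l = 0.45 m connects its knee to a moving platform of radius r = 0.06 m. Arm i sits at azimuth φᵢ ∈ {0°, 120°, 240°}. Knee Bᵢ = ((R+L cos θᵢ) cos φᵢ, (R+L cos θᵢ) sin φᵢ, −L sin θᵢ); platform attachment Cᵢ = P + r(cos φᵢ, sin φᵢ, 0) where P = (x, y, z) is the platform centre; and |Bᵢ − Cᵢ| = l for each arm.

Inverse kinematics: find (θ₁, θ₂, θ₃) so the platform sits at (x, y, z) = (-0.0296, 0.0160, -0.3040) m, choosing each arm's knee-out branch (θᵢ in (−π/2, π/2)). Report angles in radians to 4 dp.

θ₁ = 0.3489, θ₂ = 0.0001, θ₃ = 0.1744

arm 1 (φ=0.0°): x'=-0.0296, y'=0.0160
  e−x'=0.2096;  (l²−L²−(e−x')²−y'²−z²)/2L = 0.0930
  √(A²+B²)=0.3693;  θ1 = -0.9672+1.3161 ≈ 0.3489
arm 2 (φ=120.0°): x'=0.0287, y'=0.0176
  A=0.1513, B=-0.3040, C=(l²−L²−A²−y'²−z²)/(2L)=0.1513
  √(A²+B²)=0.3396;  θ2 = -1.1089+1.1090 ≈ 0.0001
rotate P by −φ3: (0.0009, -0.0336, -0.3040)
  A=0.1791, B=-0.3040, C=(l²−L²−A²−y'²−z²)/(2L)=0.1236
  θ3 = atan2(B,A) + arccos(C/0.3528) = 0.1744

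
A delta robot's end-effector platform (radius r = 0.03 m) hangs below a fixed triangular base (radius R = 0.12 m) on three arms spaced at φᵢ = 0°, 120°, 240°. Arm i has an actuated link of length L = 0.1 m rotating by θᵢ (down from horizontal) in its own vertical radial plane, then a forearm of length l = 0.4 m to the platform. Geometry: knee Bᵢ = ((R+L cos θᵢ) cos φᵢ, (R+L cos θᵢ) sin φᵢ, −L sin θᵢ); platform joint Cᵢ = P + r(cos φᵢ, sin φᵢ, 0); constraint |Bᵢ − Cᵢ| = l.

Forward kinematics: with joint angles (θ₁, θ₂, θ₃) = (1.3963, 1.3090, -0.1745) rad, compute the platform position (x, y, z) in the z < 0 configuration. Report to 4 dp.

O1 = (0.1074·cos0.0°, 0.1074·sin0.0°, -0.0985) = (0.1074, 0.0000, -0.0985)
φ2=120.0°: virtual centre (-0.0579, 0.1004, -0.0966), radius l
φ3=240.0°: virtual centre (-0.0942, -0.1632, 0.0174), radius l
eliminate P² terms by subtracting sphere 1 from 2 and 3
plane₁₂: -0.3306x+0.2007y+0.0038z = 0.0015
det = 0.1889;  x = -0.0182+0.2528z,  y = -0.0223+0.3975z
sphere 1 gives Az²+Bz+C=0 with A=1.2219, B=0.1158, C=-0.1340;  B²−4AC=0.6686;  roots -0.3820, 0.2872;  negative root z = -0.3820
x = -0.1147, y = -0.1741

(-0.1147, -0.1741, -0.3820)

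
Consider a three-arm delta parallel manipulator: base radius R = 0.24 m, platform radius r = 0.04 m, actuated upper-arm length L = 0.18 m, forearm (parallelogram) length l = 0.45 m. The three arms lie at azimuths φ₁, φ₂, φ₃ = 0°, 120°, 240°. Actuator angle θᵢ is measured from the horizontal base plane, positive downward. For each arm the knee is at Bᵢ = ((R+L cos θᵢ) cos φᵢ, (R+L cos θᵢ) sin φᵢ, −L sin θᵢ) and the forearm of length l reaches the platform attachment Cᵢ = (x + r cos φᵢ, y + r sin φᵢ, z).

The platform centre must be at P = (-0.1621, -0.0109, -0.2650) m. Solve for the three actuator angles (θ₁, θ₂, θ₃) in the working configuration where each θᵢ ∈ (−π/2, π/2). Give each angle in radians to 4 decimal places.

θ₁ = 1.1344, θ₂ = -0.1750, θ₃ = -0.3491

arm 1 (φ=0.0°): x'=-0.1621, y'=-0.0109
  A cos θ + B sin θ = C:  0.3621·cos θ + -0.2650·sin θ = -0.0871
  γ=atan2(-0.2650,0.3621)=-0.6318;  ψ=arccos(-0.1941)=1.7662;  θ1=γ+ψ≈1.1344
rotate P by −φ2: (0.0716, 0.1458, -0.2650)
  e−x'=0.1284;  (l²−L²−(e−x')²−y'²−z²)/2L = 0.1726
  √(A²+B²)=0.2945;  θ2 = -1.1196+0.9446 ≈ -0.1750
rotate P by −φ3: (0.0905, -0.1349, -0.2650)
  A cos θ + B sin θ = C:  0.1095·cos θ + -0.2650·sin θ = 0.1935
  θ3 = atan2(B,A) + arccos(C/0.2867) = -0.3491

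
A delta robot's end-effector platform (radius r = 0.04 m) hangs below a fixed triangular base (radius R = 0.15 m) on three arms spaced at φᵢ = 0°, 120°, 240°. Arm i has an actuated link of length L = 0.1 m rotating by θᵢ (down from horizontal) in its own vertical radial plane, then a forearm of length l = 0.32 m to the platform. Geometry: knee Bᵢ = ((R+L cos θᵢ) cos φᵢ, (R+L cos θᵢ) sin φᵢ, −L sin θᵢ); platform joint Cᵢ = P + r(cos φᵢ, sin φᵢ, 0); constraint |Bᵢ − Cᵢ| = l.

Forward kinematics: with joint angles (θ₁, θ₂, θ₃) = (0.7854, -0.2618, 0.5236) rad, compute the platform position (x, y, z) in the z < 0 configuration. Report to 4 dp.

arm 1 at φ=0.0°: e+L cos θ1 = 0.1807;  S1 = (0.1807, 0.0000, -0.0707)
φ2=120.0°: virtual centre (-0.1033, 0.1789, 0.0259), radius l
S3 = (0.1966·cos240.0°, 0.1966·sin240.0°, -0.0500) = (-0.0983, -0.1703, -0.0500)
|S₂|²−|S₁|² = 0.0057;  |S₃|²−|S₁|² = 0.0035
linear system: -0.5680x+0.3578y = 0.0057−0.1932z; -0.5580x+-0.3405y = 0.0035−0.0414z
det = 0.3931;  x = -0.0081+0.2051z,  y = 0.0030+-0.2144z
quadratic in z: (1.0880)z²+(0.0627)z+(-0.0617)=0, √Δ=0.5221 → z ∈ {-0.2687, 0.2111}; z = -0.2687 (taking z<0)
x = -0.0632, y = 0.0606

(-0.0632, 0.0606, -0.2687)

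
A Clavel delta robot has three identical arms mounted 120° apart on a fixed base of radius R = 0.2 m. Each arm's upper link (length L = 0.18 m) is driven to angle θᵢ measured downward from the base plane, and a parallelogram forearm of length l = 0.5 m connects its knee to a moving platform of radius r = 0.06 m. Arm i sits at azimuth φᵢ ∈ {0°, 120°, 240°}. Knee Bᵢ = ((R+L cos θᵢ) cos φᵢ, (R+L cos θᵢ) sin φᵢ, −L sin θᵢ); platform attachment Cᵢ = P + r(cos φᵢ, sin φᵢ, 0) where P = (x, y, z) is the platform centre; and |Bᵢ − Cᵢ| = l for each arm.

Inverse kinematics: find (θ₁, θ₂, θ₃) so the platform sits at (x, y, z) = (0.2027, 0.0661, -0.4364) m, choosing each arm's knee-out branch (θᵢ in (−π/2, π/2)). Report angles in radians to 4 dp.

θ₁ = -0.2618, θ₂ = 0.6984, θ₃ = 1.0472

rotate P by −φ1: (0.2027, 0.0661, -0.4364)
  e−x'=-0.0627;  (l²−L²−(e−x')²−y'²−z²)/2L = 0.0524
  θ1 = atan2(B,A) + arccos(C/0.4409) = -0.2618
φ2=120.0° → target in arm frame (-0.0441, -0.2086)
  A=0.1841, B=-0.4364, C=(l²−L²−A²−y'²−z²)/(2L)=-0.1396
  √(A²+B²)=0.4736;  θ2 = -1.1716+1.8699 ≈ 0.6984
rotate P by −φ3: (-0.1586, 0.1425, -0.4364)
  e−x'=0.2986;  (l²−L²−(e−x')²−y'²−z²)/2L = -0.2286
  θ3 = atan2(B,A) + arccos(C/0.5288) = 1.0472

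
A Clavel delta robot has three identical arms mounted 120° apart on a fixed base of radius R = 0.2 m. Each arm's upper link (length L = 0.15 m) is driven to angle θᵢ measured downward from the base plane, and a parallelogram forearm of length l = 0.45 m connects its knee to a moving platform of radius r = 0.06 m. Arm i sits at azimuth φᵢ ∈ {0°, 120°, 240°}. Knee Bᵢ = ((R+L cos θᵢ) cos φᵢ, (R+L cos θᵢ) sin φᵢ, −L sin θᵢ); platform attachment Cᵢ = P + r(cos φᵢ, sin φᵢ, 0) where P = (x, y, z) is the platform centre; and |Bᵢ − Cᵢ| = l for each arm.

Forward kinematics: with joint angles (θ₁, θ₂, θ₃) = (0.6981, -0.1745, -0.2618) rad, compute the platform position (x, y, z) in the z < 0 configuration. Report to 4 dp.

(-0.1219, -0.0084, -0.3423)

centre 1 = (0.2549·cos0.0°, 0.2549·sin0.0°, -0.0964) = (0.2549, 0.0000, -0.0964)
centre 2 = (0.2877·cos120.0°, 0.2877·sin120.0°, 0.0260) = (-0.1439, 0.2492, 0.0260)
φ3=240.0°: virtual centre (-0.1424, -0.2467, 0.0388), radius l
|centre ₂|²−|centre ₁|² = 0.0092;  |centre ₃|²−|centre ₁|² = 0.0084
[-0.7975 0.4983 0.2449]·P = 0.0092;  [-0.7947 -0.4934 0.2705]·P = 0.0084
Cramer: x(z) = -0.0110+0.3238z;  y(z) = 0.0008+0.0267z
quadratic in z: (1.1055)z²+(0.0207)z+(-0.1225)=0, √Δ=0.7362 → z ∈ {-0.3423, 0.3236}; z = -0.3423 (taking z<0)
x = -0.1219, y = -0.0084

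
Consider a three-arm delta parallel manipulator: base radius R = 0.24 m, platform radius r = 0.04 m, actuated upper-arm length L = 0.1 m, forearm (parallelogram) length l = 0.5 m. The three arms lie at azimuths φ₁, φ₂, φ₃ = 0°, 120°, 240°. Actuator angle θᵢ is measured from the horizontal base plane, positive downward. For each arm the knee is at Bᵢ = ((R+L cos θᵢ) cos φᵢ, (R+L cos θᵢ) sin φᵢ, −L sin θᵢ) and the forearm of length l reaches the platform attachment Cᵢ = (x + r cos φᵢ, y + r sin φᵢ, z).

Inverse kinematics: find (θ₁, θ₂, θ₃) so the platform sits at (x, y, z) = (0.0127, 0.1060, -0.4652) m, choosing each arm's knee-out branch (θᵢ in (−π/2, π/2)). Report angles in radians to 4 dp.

θ₁ = 0.6114, θ₂ = 0.1749, θ₃ = 1.2221

rotate P by −φ1: (0.0127, 0.1060, -0.4652)
  e−x'=0.1873;  (l²−L²−(e−x')²−y'²−z²)/2L = -0.1136
  √(A²+B²)=0.5015;  θ1 = -1.1880+1.7994 ≈ 0.6114
φ2=120.0° → target in arm frame (0.0854, -0.0640)
  e−x'=0.1146;  (l²−L²−(e−x')²−y'²−z²)/2L = 0.0319
  θ2 = atan2(B,A) + arccos(C/0.4791) = 0.1749
arm 3 (φ=240.0°): x'=-0.0981, y'=-0.0420
  A cos θ + B sin θ = C:  0.2981·cos θ + -0.4652·sin θ = -0.3353
  √(A²+B²)=0.5525;  θ3 = -1.0008+2.2230 ≈ 1.2221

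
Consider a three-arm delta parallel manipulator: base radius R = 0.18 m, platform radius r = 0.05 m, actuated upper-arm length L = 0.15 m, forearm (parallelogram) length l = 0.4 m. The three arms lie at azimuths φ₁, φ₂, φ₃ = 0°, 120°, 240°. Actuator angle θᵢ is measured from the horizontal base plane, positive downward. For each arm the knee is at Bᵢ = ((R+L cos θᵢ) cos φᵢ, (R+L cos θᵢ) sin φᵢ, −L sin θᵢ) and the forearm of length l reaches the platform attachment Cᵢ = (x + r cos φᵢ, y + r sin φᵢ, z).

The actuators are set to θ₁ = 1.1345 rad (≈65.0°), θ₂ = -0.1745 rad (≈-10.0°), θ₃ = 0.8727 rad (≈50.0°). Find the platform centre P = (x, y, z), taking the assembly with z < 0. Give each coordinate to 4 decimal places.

(-0.1172, 0.1232, -0.3558)

φ1=0.0°: virtual centre (0.1934, 0.0000, -0.1359), radius l
S2 = (0.2777·cos120.0°, 0.2777·sin120.0°, 0.0260) = (-0.1389, 0.2405, 0.0260)
φ3=240.0°: virtual centre (-0.1132, -0.1961, -0.1149), radius l
|S₂|²−|S₁|² = 0.0219;  |S₃|²−|S₁|² = 0.0086
plane₁₂: -0.6645x+0.4810y+0.3240z = 0.0219
det = 0.5556;  x = -0.0229+0.2651z,  y = 0.0139+-0.3073z
quadratic in z: (1.1647)z²+(0.1486)z+(-0.0945)=0, √Δ=0.6801 → z ∈ {-0.3558, 0.2281}; z = -0.3558 (taking z<0)
x = -0.1172, y = 0.1232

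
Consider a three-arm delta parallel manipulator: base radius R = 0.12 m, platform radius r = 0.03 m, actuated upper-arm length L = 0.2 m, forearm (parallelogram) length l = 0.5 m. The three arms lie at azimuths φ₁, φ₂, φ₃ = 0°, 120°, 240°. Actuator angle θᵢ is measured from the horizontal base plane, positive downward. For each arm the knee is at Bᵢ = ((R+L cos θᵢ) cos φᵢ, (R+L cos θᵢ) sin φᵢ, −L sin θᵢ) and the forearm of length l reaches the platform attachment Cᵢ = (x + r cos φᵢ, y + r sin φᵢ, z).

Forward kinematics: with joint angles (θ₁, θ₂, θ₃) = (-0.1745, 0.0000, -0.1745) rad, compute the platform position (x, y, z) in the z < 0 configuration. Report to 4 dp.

(0.0151, -0.0261, -0.3841)

φ1=0.0°: virtual centre (0.2870, 0.0000, 0.0347), radius l
O2 = (0.2900·cos120.0°, 0.2900·sin120.0°, 0.0000) = (-0.1450, 0.2511, 0.0000)
arm 3 at φ=240.0°: (R−r)+L cos θ3 = 0.2870;  O3 = (-0.1435, -0.2485, 0.0347)
eliminate P² terms by subtracting sphere 1 from 2 and 3
[-0.8639 0.5023 -0.0694]·P = 0.0005;  [-0.8609 -0.4970 0.0000]·P = 0.0000
det = 0.8618;  x = -0.0003+-0.0401z,  y = 0.0005+0.0694z
sphere 1 gives Az²+Bz+C=0 with A=1.0064, B=-0.0464, C=-0.1663;  B²−4AC=0.6715;  roots -0.3841, 0.4301;  negative root z = -0.3841
x = 0.0151, y = -0.0261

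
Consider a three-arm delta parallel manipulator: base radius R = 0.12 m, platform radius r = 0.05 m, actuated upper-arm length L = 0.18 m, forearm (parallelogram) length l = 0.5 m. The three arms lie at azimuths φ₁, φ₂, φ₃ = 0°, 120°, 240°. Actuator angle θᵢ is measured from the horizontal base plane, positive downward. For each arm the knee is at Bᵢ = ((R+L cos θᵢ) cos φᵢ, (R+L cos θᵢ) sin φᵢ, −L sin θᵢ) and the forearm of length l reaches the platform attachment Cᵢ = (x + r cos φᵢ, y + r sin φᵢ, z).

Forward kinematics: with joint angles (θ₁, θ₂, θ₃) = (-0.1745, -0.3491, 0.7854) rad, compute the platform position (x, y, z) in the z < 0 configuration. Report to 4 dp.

(0.0872, 0.2093, -0.3937)

arm 1 at φ=0.0°: ρ1 = 0.2473;  centre 1 = (0.2473, 0.0000, 0.0313)
arm 2 at φ=120.0°: ρ2 = 0.2391;  centre 2 = (-0.1196, 0.2071, 0.0616)
centre 3 = (0.1973·cos240.0°, 0.1973·sin240.0°, -0.1273) = (-0.0986, -0.1708, -0.1273)
eliminate P² terms by subtracting sphere 1 from 2 and 3
linear system: -0.7337x+0.4142y = -0.0011−0.0606z; -0.6918x+-0.3417y = -0.0070−-0.3171z
det = 0.5372;  x = 0.0061+-0.2059z,  y = 0.0081+-0.5111z
quadratic in z: (1.3036)z²+(0.0285)z+(-0.1908)=0, √Δ=0.9979 → z ∈ {-0.3937, 0.3718}; z = -0.3937 (taking z<0)
x = 0.0872, y = 0.2093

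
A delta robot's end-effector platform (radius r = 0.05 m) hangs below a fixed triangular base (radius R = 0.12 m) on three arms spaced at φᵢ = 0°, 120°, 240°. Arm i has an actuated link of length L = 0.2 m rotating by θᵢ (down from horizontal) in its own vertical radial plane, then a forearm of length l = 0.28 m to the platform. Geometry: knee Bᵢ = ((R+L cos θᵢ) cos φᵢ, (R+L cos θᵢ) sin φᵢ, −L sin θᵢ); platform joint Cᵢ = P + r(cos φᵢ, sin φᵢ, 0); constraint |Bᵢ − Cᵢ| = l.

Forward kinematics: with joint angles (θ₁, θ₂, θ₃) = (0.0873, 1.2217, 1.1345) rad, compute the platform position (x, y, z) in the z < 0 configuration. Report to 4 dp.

φ1=0.0°: virtual centre (0.2692, 0.0000, -0.0174), radius l
arm 2 at φ=120.0°: (R−r)+L cos θ2 = 0.1384;  S2 = (-0.0692, 0.1199, -0.1879)
φ3=240.0°: virtual centre (-0.0773, -0.1338, -0.1813), radius l
eliminate P² terms by subtracting sphere 1 from 2 and 3
plane₁₂: -0.6769x+0.2397y+-0.3410z = -0.0183
det = 0.3473;  x = 0.0252+-0.4890z,  y = -0.0052+0.0418z
quadratic in z: (1.2408)z²+(0.2731)z+(-0.0185)=0, √Δ=0.4080 → z ∈ {-0.2744, 0.0544}; z = -0.2744 (taking z<0)
x = 0.1594, y = -0.0167

(0.1594, -0.0167, -0.2744)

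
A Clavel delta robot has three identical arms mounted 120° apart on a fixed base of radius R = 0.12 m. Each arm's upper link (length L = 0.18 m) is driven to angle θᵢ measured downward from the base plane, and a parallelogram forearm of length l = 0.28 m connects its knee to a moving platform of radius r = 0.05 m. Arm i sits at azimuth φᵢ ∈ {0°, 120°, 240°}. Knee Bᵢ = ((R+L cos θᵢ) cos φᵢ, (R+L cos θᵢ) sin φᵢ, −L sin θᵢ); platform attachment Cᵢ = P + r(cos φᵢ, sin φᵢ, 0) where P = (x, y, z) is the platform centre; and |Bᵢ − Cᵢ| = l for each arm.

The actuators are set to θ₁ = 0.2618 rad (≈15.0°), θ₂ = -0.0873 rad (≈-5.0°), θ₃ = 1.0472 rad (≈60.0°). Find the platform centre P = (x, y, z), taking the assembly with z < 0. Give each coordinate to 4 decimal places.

(0.0338, 0.1147, -0.1918)

arm 1 at φ=0.0°: ρ1 = 0.2439;  O1 = (0.2439, 0.0000, -0.0466)
φ2=120.0°: virtual centre (-0.1247, 0.2159, 0.0157), radius l
φ3=240.0°: virtual centre (-0.0800, -0.1386, -0.1559), radius l
|O₂|²−|O₁|² = 0.0008;  |O₃|²−|O₁|² = -0.0117
linear system: -0.7370x+0.4318y = 0.0008−0.1246z; -0.6477x+-0.2771y = -0.0117−-0.2186z
Cramer: x(z) = 0.0100-0.1237z;  y(z) = 0.0189-0.4996z
into |P−O₁|² = l²: 1.2649z² + 0.1321z + -0.0212 = 0;  Δ = 0.1247;  z = -0.1918 or 0.0874 → z<0 root = -0.1918
x = 0.0338, y = 0.1147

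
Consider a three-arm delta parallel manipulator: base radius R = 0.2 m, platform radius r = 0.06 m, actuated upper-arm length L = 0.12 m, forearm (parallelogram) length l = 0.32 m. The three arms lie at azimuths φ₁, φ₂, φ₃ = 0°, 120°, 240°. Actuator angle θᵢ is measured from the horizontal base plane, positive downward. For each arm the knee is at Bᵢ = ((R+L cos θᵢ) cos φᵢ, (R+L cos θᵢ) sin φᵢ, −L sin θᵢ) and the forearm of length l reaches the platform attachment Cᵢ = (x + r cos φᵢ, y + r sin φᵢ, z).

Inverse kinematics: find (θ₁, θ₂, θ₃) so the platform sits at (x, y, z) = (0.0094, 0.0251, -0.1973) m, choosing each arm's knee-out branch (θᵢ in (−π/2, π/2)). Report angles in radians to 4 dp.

θ₁ = -0.0009, θ₂ = -0.0872, θ₃ = 0.3489

φ1=0.0° → target in arm frame (0.0094, 0.0251)
  e−x'=0.1306;  (l²−L²−(e−x')²−y'²−z²)/2L = 0.1308
  γ=atan2(-0.1973,0.1306)=-0.9861;  ψ=arccos(0.5527)=0.9852;  θ1=γ+ψ≈-0.0009
arm 2 (φ=120.0°): x'=0.0170, y'=-0.0207
  A cos θ + B sin θ = C:  0.1230·cos θ + -0.1973·sin θ = 0.1397
  θ2 = atan2(B,A) + arccos(C/0.2325) = -0.0872
rotate P by −φ3: (-0.0264, -0.0044, -0.1973)
  A=0.1664, B=-0.1973, C=(l²−L²−A²−y'²−z²)/(2L)=0.0890
  √(A²+B²)=0.2581;  θ3 = -0.8700+1.2189 ≈ 0.3489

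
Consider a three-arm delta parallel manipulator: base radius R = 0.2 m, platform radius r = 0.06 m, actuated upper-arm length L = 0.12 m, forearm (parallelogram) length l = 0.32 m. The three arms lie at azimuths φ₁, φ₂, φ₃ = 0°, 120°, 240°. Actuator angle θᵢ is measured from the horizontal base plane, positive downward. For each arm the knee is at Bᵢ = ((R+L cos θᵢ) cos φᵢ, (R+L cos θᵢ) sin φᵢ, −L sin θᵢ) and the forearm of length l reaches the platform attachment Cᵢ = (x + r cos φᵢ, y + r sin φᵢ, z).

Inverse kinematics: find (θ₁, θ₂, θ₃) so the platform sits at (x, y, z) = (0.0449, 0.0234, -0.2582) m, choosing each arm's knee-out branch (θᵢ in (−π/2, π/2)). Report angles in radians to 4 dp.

θ₁ = 0.1742, θ₂ = 0.5238, θ₃ = 0.7851

rotate P by −φ1: (0.0449, 0.0234, -0.2582)
  A=0.0951, B=-0.2582, C=(l²−L²−A²−y'²−z²)/(2L)=0.0489
  θ1 = atan2(B,A) + arccos(C/0.2752) = 0.1742
rotate P by −φ2: (-0.0022, -0.0506, -0.2582)
  A=0.1422, B=-0.2582, C=(l²−L²−A²−y'²−z²)/(2L)=-0.0060
  θ2 = atan2(B,A) + arccos(C/0.2948) = 0.5238
arm 3 (φ=240.0°): x'=-0.0427, y'=0.0272
  e−x'=0.1827;  (l²−L²−(e−x')²−y'²−z²)/2L = -0.0533
  θ3 = atan2(B,A) + arccos(C/0.3163) = 0.7851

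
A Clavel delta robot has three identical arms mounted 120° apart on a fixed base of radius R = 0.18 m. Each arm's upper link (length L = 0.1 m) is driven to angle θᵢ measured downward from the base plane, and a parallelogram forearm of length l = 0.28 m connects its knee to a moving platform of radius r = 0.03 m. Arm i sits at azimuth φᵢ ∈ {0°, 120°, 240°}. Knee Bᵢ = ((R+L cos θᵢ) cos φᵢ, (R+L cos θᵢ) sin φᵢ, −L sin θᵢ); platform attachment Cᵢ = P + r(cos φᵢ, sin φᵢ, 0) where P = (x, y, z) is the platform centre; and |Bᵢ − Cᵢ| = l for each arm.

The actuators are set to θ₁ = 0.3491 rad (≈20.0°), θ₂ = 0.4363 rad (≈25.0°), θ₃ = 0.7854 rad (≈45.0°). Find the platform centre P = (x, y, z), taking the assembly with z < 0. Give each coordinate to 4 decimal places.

centre 1 = (0.2440·cos0.0°, 0.2440·sin0.0°, -0.0342) = (0.2440, 0.0000, -0.0342)
centre 2 = (0.2406·cos120.0°, 0.2406·sin120.0°, -0.0423) = (-0.1203, 0.2084, -0.0423)
φ3=240.0°: virtual centre (-0.1104, -0.1911, -0.0707), radius l
|centre ₂|²−|centre ₁|² = -0.0010;  |centre ₃|²−|centre ₁|² = -0.0070
[-0.7286 0.4168 -0.0161]·P = -0.0010;  [-0.7086 -0.3823 -0.0730]·P = -0.0070
det = 0.5739;  x = 0.0057+-0.0638z,  y = 0.0076+-0.0728z
quadratic in z: (1.0094)z²+(0.0977)z+(-0.0204)=0, √Δ=0.3033 → z ∈ {-0.1986, 0.1018}; z = -0.1986 (taking z<0)
x = 0.0184, y = 0.0221

(0.0184, 0.0221, -0.1986)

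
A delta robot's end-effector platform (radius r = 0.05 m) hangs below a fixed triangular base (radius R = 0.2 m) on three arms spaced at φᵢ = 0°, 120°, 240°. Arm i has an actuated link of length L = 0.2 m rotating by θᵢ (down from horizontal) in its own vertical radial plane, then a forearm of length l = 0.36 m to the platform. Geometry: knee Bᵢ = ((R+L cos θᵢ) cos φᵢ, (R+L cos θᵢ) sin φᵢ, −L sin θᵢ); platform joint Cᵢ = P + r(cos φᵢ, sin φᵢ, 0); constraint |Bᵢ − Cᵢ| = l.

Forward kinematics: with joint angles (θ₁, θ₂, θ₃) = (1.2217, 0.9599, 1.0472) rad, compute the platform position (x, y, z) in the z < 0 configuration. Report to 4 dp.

φ1=0.0°: virtual centre (0.2184, 0.0000, -0.1879), radius l
S2 = (0.2647·cos120.0°, 0.2647·sin120.0°, -0.1638) = (-0.1324, 0.2293, -0.1638)
φ3=240.0°: virtual centre (-0.1250, -0.2165, -0.1732), radius l
subtract pairs → two planes through P
[-0.7015 0.4585 0.0482]·P = 0.0139;  [-0.6868 -0.4330 0.0295]·P = 0.0095
det = 0.6187;  x = -0.0167+0.0556z,  y = 0.0047+-0.0201z
into |P−S₁|² = l²: 1.0035z² + 0.3495z + -0.0390 = 0;  Δ = 0.2786;  z = -0.4371 or 0.0888 → z<0 root = -0.4371
x = -0.0410, y = 0.0135

(-0.0410, 0.0135, -0.4371)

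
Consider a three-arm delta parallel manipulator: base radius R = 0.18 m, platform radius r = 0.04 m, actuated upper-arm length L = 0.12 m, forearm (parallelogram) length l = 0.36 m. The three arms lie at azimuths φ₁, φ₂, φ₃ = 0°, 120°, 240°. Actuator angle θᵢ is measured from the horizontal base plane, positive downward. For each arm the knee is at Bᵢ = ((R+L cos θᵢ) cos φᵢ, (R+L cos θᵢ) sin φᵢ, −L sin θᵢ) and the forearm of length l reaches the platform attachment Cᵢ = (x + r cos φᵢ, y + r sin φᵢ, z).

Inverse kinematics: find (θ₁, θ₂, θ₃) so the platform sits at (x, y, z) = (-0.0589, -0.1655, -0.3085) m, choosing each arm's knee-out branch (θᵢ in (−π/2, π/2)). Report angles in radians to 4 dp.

arm 1 (φ=0.0°): x'=-0.0589, y'=-0.1655
  e−x'=0.1989;  (l²−L²−(e−x')²−y'²−z²)/2L = -0.1955
  γ=atan2(-0.3085,0.1989)=-0.9981;  ψ=arccos(-0.5327)=2.1325;  θ1=γ+ψ≈1.1344
φ2=120.0° → target in arm frame (-0.1139, 0.1338)
  e−x'=0.2539;  (l²−L²−(e−x')²−y'²−z²)/2L = -0.2597
  θ2 = atan2(B,A) + arccos(C/0.3995) = 1.3960
arm 3 (φ=240.0°): x'=0.1728, y'=0.0317
  A=-0.0328, B=-0.3085, C=(l²−L²−A²−y'²−z²)/(2L)=0.0748
  γ=atan2(-0.3085,-0.0328)=-1.6766;  ψ=arccos(0.2410)=1.3274;  θ3=γ+ψ≈-0.3493

θ₁ = 1.1344, θ₂ = 1.3960, θ₃ = -0.3493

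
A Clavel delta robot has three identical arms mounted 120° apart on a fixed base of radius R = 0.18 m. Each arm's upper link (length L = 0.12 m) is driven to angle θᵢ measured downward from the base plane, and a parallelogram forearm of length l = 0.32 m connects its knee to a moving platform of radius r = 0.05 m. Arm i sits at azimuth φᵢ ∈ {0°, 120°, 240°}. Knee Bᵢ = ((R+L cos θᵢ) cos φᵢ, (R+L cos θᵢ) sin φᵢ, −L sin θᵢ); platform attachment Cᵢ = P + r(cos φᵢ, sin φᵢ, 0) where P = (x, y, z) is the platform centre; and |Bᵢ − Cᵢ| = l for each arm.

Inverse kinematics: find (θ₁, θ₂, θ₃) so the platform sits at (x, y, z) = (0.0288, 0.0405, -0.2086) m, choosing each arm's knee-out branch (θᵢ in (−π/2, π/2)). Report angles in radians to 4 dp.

arm 1 (φ=0.0°): x'=0.0288, y'=0.0405
  A cos θ + B sin θ = C:  0.1012·cos θ + -0.2086·sin θ = 0.1359
  θ1 = atan2(B,A) + arccos(C/0.2319) = -0.1744
arm 2 (φ=120.0°): x'=0.0207, y'=-0.0452
  A cos θ + B sin θ = C:  0.1093·cos θ + -0.2086·sin θ = 0.1270
  γ=atan2(-0.2086,0.1093)=-1.0881;  ψ=arccos(0.5395)=1.0010;  θ2=γ+ψ≈-0.0871
arm 3 (φ=240.0°): x'=-0.0495, y'=0.0047
  e−x'=0.1795;  (l²−L²−(e−x')²−y'²−z²)/2L = 0.0511
  √(A²+B²)=0.2752;  θ3 = -0.8603+1.3842 ≈ 0.5239

θ₁ = -0.1744, θ₂ = -0.0871, θ₃ = 0.5239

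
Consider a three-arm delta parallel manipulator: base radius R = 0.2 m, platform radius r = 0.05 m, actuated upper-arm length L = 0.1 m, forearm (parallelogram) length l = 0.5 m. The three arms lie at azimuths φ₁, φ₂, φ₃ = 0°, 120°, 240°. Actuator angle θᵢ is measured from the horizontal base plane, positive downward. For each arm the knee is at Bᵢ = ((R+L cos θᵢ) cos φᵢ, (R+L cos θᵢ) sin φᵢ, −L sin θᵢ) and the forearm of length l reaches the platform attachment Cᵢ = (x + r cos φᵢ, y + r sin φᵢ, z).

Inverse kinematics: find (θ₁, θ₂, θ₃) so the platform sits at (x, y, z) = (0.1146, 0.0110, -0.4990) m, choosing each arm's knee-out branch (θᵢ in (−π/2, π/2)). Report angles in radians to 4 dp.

φ1=0.0° → target in arm frame (0.1146, 0.0110)
  e−x'=0.0354;  (l²−L²−(e−x')²−y'²−z²)/2L = -0.0519
  √(A²+B²)=0.5003;  θ1 = -1.5000+1.6747 ≈ 0.1747
rotate P by −φ2: (-0.0478, -0.1047, -0.4990)
  A=0.1978, B=-0.4990, C=(l²−L²−A²−y'²−z²)/(2L)=-0.2954
  √(A²+B²)=0.5368;  θ2 = -1.1934+2.1536 ≈ 0.9602
rotate P by −φ3: (-0.0668, 0.0937, -0.4990)
  A=0.2168, B=-0.4990, C=(l²−L²−A²−y'²−z²)/(2L)=-0.3240
  √(A²+B²)=0.5441;  θ3 = -1.1609+2.2087 ≈ 1.0478

θ₁ = 0.1747, θ₂ = 0.9602, θ₃ = 1.0478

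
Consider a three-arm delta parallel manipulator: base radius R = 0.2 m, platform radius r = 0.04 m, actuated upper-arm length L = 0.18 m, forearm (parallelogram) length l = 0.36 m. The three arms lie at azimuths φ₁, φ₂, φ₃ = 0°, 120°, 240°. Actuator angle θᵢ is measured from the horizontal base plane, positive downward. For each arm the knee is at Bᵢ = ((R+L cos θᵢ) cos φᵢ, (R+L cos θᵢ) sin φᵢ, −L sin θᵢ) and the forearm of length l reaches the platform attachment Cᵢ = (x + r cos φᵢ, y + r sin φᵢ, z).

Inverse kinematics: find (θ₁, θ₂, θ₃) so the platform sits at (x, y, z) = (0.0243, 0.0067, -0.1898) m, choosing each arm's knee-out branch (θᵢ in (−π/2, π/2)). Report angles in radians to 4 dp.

arm 1 (φ=0.0°): x'=0.0243, y'=0.0067
  A=0.1357, B=-0.1898, C=(l²−L²−A²−y'²−z²)/(2L)=0.1187
  θ1 = atan2(B,A) + arccos(C/0.2333) = 0.0872
φ2=120.0° → target in arm frame (-0.0063, -0.0244)
  A=0.1663, B=-0.1898, C=(l²−L²−A²−y'²−z²)/(2L)=0.0914
  θ2 = atan2(B,A) + arccos(C/0.2524) = 0.3490
rotate P by −φ3: (-0.0180, 0.0177, -0.1898)
  A cos θ + B sin θ = C:  0.1780·cos θ + -0.1898·sin θ = 0.0811
  θ3 = atan2(B,A) + arccos(C/0.2602) = 0.4362

θ₁ = 0.0872, θ₂ = 0.3490, θ₃ = 0.4362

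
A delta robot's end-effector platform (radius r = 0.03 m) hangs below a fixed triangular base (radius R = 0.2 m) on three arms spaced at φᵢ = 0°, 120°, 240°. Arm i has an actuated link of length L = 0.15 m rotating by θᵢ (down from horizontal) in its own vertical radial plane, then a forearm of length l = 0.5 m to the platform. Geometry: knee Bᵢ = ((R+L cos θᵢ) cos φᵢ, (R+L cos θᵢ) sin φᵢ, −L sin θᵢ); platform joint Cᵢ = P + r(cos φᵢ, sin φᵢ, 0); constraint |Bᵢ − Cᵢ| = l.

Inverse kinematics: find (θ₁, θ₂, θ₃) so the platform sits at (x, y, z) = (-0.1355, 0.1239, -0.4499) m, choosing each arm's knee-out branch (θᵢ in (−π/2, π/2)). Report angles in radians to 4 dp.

arm 1 (φ=0.0°): x'=-0.1355, y'=0.1239
  e−x'=0.3055;  (l²−L²−(e−x')²−y'²−z²)/2L = -0.2786
  θ1 = atan2(B,A) + arccos(C/0.5438) = 1.1345
rotate P by −φ2: (0.1751, 0.0554, -0.4499)
  A=-0.0051, B=-0.4499, C=(l²−L²−A²−y'²−z²)/(2L)=0.0733
  θ2 = atan2(B,A) + arccos(C/0.4499) = -0.1749
arm 3 (φ=240.0°): x'=-0.0396, y'=-0.1793
  A=0.2096, B=-0.4499, C=(l²−L²−A²−y'²−z²)/(2L)=-0.1699
  √(A²+B²)=0.4963;  θ3 = -1.1349+1.9202 ≈ 0.7853

θ₁ = 1.1345, θ₂ = -0.1749, θ₃ = 0.7853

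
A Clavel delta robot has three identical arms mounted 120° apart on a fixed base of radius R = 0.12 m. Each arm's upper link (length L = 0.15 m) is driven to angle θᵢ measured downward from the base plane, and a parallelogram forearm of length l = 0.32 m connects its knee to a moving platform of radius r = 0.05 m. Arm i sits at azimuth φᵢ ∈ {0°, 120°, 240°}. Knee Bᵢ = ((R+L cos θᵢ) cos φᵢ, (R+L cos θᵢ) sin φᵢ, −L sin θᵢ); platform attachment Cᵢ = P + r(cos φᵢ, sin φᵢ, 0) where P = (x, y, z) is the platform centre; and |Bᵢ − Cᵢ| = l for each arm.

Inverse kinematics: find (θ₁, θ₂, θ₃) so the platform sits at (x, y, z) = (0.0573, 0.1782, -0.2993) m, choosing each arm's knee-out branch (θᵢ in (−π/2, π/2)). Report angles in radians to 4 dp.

θ₁ = 0.5236, θ₂ = 0.1743, θ₃ = 1.3961

arm 1 (φ=0.0°): x'=0.0573, y'=0.1782
  e−x'=0.0127;  (l²−L²−(e−x')²−y'²−z²)/2L = -0.1387
  √(A²+B²)=0.2996;  θ1 = -1.5284+2.0520 ≈ 0.5236
arm 2 (φ=120.0°): x'=0.1257, y'=-0.1387
  e−x'=-0.0557;  (l²−L²−(e−x')²−y'²−z²)/2L = -0.1067
  √(A²+B²)=0.3044;  θ2 = -1.7547+1.9291 ≈ 0.1743
φ3=240.0° → target in arm frame (-0.1830, -0.0395)
  e−x'=0.2530;  (l²−L²−(e−x')²−y'²−z²)/2L = -0.2508
  θ3 = atan2(B,A) + arccos(C/0.3919) = 1.3961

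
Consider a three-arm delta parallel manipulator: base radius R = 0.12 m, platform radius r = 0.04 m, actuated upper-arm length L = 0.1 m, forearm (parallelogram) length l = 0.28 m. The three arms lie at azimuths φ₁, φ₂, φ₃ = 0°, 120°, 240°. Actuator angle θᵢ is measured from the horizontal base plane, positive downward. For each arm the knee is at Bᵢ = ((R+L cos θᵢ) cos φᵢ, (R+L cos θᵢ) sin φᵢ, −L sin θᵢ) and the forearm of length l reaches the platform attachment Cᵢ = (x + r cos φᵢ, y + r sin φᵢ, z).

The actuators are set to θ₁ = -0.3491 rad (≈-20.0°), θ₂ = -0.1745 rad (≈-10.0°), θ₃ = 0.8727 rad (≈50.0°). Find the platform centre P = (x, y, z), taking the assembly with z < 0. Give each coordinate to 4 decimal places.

(0.0609, 0.0834, -0.2080)

φ1=0.0°: virtual centre (0.1740, 0.0000, 0.0342), radius l
arm 2 at φ=120.0°: ρ2 = 0.1785;  S2 = (-0.0892, 0.1546, 0.0174)
S3 = (0.1443·cos240.0°, 0.1443·sin240.0°, -0.0766) = (-0.0721, -0.1249, -0.0766)
eliminate P² terms by subtracting sphere 1 from 2 and 3
linear system: -0.5264x+0.3091y = 0.0007−-0.0337z; -0.4922x+-0.2499y = -0.0048−-0.2216z
Cramer: x(z) = 0.0045-0.2712z;  y(z) = 0.0101-0.3528z
quadratic in z: (1.1980)z²+(0.0164)z+(-0.0484)=0, √Δ=0.4820 → z ∈ {-0.2080, 0.1943}; z = -0.2080 (taking z<0)
x = 0.0609, y = 0.0834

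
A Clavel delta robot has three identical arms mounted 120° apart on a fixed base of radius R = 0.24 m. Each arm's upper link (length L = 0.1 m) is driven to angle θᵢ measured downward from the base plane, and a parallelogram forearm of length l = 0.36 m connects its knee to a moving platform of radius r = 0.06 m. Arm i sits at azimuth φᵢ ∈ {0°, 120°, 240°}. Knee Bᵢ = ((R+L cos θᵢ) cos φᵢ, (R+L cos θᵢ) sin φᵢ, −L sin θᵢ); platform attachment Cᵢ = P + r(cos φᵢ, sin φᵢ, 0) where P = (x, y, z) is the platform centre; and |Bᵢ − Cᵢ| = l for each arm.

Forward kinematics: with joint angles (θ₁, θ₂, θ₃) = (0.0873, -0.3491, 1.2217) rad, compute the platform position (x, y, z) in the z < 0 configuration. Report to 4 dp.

arm 1 at φ=0.0°: (R−r)+L cos θ1 = 0.2796;  centre 1 = (0.2796, 0.0000, -0.0087)
φ2=120.0°: virtual centre (-0.1370, 0.2373, 0.0342), radius l
centre 3 = (0.2142·cos240.0°, 0.2142·sin240.0°, -0.0940) = (-0.1071, -0.1855, -0.0940)
|centre ₂|²−|centre ₁|² = -0.0020;  |centre ₃|²−|centre ₁|² = -0.0235
[-0.8332 0.4745 0.0858]·P = -0.0020;  [-0.7734 -0.3710 -0.1705]·P = -0.0235
det = 0.6762;  x = 0.0176+-0.0726z,  y = 0.0267+-0.3083z
sphere 1 gives Az²+Bz+C=0 with A=1.1003, B=0.0390, C=-0.0602;  B²−4AC=0.2664;  roots -0.2523, 0.2168;  negative root z = -0.2523
x = 0.0359, y = 0.1045

(0.0359, 0.1045, -0.2523)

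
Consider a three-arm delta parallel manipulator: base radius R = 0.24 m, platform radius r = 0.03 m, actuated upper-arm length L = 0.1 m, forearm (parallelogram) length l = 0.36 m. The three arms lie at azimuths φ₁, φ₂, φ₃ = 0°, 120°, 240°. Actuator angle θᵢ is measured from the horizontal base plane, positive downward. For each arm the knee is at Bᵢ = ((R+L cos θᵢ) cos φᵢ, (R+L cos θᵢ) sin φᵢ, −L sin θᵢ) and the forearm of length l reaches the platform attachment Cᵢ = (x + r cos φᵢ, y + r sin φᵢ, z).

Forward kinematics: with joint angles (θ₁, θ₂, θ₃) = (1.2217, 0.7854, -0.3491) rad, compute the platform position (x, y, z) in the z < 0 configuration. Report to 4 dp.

(-0.0733, -0.0603, -0.2525)

φ1=0.0°: virtual centre (0.2442, 0.0000, -0.0940), radius l
arm 2 at φ=120.0°: ρ2 = 0.2807;  centre 2 = (-0.1404, 0.2431, -0.0707)
φ3=240.0°: virtual centre (-0.1520, -0.2632, 0.0342), radius l
eliminate P² terms by subtracting sphere 1 from 2 and 3
linear system: -0.7691x+0.4862y = 0.0153−0.0465z; -0.7924x+-0.5265y = 0.0251−0.2563z
det = 0.7902;  x = -0.0257+0.1887z,  y = -0.0091+0.2029z
into |P−centre ₁|² = l²: 1.0768z² + 0.0824z + -0.0479 = 0;  Δ = 0.2129;  z = -0.2525 or 0.1760 → z<0 root = -0.2525
x = -0.0733, y = -0.0603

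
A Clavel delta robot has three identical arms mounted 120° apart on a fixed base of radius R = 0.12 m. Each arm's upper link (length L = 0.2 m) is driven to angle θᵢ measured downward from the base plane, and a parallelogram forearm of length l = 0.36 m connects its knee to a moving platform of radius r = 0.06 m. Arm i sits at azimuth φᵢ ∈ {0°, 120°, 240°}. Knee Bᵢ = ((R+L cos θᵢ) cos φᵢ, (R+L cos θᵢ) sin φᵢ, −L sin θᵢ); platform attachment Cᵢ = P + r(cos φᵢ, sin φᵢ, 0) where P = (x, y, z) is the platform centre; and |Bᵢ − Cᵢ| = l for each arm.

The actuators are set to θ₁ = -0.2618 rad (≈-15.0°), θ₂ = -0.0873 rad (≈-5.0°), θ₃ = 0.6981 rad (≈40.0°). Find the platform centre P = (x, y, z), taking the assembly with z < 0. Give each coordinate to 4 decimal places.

(0.0796, 0.0995, -0.2475)

φ1=0.0°: virtual centre (0.2532, 0.0000, 0.0518), radius l
S2 = (0.2592·cos120.0°, 0.2592·sin120.0°, 0.0174) = (-0.1296, 0.2245, 0.0174)
S3 = (0.2132·cos240.0°, 0.2132·sin240.0°, -0.1286) = (-0.1066, -0.1846, -0.1286)
|S₂|²−|S₁|² = 0.0007;  |S₃|²−|S₁|² = -0.0048
[-0.7656 0.4490 -0.0687]·P = 0.0007;  [-0.7196 -0.3693 -0.3606]·P = -0.0048
det = 0.6058;  x = 0.0031+-0.3091z,  y = 0.0069+-0.3742z
sphere 1 gives Az²+Bz+C=0 with A=1.2356, B=0.0459, C=-0.0643;  B²−4AC=0.3201;  roots -0.2475, 0.2104;  negative root z = -0.2475
x = 0.0796, y = 0.0995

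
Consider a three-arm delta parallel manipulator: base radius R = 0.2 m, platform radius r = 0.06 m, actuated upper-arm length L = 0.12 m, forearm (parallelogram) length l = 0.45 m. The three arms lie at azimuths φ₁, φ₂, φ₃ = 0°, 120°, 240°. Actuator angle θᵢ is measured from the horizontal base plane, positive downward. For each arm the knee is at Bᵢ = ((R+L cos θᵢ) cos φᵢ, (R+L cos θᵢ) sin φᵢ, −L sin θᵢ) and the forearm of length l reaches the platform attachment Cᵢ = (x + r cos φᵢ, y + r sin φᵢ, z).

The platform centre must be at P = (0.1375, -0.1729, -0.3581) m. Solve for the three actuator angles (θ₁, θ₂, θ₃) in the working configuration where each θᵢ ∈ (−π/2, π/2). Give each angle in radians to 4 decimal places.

arm 1 (φ=0.0°): x'=0.1375, y'=-0.1729
  e−x'=0.0025;  (l²−L²−(e−x')²−y'²−z²)/2L = 0.1248
  √(A²+B²)=0.3581;  θ1 = -1.5638+1.2147 ≈ -0.3491
arm 2 (φ=120.0°): x'=-0.2185, y'=-0.0326
  A=0.3585, B=-0.3581, C=(l²−L²−A²−y'²−z²)/(2L)=-0.2905
  γ=atan2(-0.3581,0.3585)=-0.7849;  ψ=arccos(-0.5733)=2.1813;  θ2=γ+ψ≈1.3964
φ3=240.0° → target in arm frame (0.0810, 0.2055)
  A cos θ + B sin θ = C:  0.0590·cos θ + -0.3581·sin θ = 0.0589
  θ3 = atan2(B,A) + arccos(C/0.3629) = 0.0003

θ₁ = -0.3491, θ₂ = 1.3964, θ₃ = 0.0003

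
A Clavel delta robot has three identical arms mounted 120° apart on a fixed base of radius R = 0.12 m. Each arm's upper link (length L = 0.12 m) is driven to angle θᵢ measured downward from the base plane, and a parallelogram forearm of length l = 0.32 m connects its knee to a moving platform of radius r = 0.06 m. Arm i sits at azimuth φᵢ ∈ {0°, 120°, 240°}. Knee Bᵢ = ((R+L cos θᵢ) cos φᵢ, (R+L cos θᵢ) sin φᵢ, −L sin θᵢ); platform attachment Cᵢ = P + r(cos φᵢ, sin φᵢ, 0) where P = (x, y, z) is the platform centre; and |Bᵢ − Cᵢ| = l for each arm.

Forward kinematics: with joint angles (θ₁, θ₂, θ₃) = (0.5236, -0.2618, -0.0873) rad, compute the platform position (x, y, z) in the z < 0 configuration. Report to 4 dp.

O1 = (0.1639·cos0.0°, 0.1639·sin0.0°, -0.0600) = (0.1639, 0.0000, -0.0600)
arm 2 at φ=120.0°: e+L cos θ2 = 0.1759;  O2 = (-0.0880, 0.1523, 0.0311)
O3 = (0.1795·cos240.0°, 0.1795·sin240.0°, 0.0105) = (-0.0898, -0.1555, 0.0105)
eliminate P² terms by subtracting sphere 1 from 2 and 3
linear system: -0.5038x+0.3047y = 0.0014−0.1821z; -0.5074x+-0.3110y = 0.0019−0.1409z
Cramer: x(z) = -0.0033+0.3199z;  y(z) = -0.0007-0.0688z
sphere 1 gives Az²+Bz+C=0 with A=1.1071, B=0.0131, C=-0.0708;  B²−4AC=0.3139;  roots -0.2590, 0.2471;  negative root z = -0.2590
x = -0.0861, y = 0.0171

(-0.0861, 0.0171, -0.2590)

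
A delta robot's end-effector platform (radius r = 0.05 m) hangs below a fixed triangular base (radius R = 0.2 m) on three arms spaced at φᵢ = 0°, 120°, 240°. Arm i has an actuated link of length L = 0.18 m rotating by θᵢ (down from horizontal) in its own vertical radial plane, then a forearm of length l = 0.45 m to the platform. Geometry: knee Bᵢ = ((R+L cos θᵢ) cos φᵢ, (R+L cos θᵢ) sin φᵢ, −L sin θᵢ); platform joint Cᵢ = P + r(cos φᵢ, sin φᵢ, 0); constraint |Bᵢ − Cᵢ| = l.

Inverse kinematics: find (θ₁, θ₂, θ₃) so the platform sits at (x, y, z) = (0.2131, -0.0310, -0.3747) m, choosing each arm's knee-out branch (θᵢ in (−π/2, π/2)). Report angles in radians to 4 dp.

θ₁ = -0.3488, θ₂ = 1.1348, θ₃ = 0.9601

rotate P by −φ1: (0.2131, -0.0310, -0.3747)
  A cos θ + B sin θ = C:  -0.0631·cos θ + -0.3747·sin θ = 0.0688
  γ=atan2(-0.3747,-0.0631)=-1.7376;  ψ=arccos(0.1810)=1.3888;  θ1=γ+ψ≈-0.3488
arm 2 (φ=120.0°): x'=-0.1334, y'=-0.1691
  A=0.2834, B=-0.3747, C=(l²−L²−A²−y'²−z²)/(2L)=-0.2200
  √(A²+B²)=0.4698;  θ2 = -0.9233+2.0581 ≈ 1.1348
rotate P by −φ3: (-0.0797, 0.2001, -0.3747)
  e−x'=0.2297;  (l²−L²−(e−x')²−y'²−z²)/2L = -0.1752
  θ3 = atan2(B,A) + arccos(C/0.4395) = 0.9601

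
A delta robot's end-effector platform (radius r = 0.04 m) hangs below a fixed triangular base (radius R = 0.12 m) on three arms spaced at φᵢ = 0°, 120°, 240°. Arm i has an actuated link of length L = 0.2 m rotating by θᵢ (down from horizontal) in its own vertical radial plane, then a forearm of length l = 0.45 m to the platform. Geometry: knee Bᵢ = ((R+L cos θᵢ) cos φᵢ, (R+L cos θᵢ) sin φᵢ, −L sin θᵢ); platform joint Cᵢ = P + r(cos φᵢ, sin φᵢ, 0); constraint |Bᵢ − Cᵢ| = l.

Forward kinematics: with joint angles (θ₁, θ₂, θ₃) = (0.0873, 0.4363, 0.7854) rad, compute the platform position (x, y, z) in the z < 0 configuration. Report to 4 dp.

arm 1 at φ=0.0°: (R−r)+L cos θ1 = 0.2792;  S1 = (0.2792, 0.0000, -0.0174)
φ2=120.0°: virtual centre (-0.1306, 0.2263, -0.0845), radius l
arm 3 at φ=240.0°: (R−r)+L cos θ3 = 0.2214;  S3 = (-0.1107, -0.1918, -0.1414)
|S₂|²−|S₁|² = -0.0029;  |S₃|²−|S₁|² = -0.0093
[-0.8197 0.4525 -0.1342]·P = -0.0029;  [-0.7799 -0.3835 -0.2480]·P = -0.0093
det = 0.6673;  x = 0.0079+-0.2453z,  y = 0.0080+-0.1478z
sphere 1 gives Az²+Bz+C=0 with A=1.0820, B=0.1656, C=-0.1285;  B²−4AC=0.5837;  roots -0.4296, 0.2765;  negative root z = -0.4296
x = 0.1133, y = 0.0715

(0.1133, 0.0715, -0.4296)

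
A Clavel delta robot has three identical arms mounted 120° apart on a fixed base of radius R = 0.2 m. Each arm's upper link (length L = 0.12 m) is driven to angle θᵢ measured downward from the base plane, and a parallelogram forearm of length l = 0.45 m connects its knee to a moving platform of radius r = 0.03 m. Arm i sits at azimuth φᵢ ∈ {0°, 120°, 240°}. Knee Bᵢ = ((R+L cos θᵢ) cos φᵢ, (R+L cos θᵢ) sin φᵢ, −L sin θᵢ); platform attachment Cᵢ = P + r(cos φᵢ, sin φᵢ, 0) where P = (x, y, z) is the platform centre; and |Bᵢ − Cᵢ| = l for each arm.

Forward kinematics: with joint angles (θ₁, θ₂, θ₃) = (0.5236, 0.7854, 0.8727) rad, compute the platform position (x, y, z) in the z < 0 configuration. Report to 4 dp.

φ1=0.0°: virtual centre (0.2739, 0.0000, -0.0600), radius l
O2 = (0.2549·cos120.0°, 0.2549·sin120.0°, -0.0849) = (-0.1274, 0.2207, -0.0849)
φ3=240.0°: virtual centre (-0.1236, -0.2140, -0.0919), radius l
|O₂|²−|O₁|² = -0.0065;  |O₃|²−|O₁|² = -0.0091
plane₁₂: -0.8027x+0.4414y+-0.0497z = -0.0065
det = 0.6945;  x = 0.0098+-0.0712z,  y = 0.0031+-0.0169z
sphere 1 gives Az²+Bz+C=0 with A=1.0054, B=0.1575, C=-0.1291;  B²−4AC=0.5441;  roots -0.4452, 0.2885;  negative root z = -0.4452
x = 0.0415, y = 0.0106

(0.0415, 0.0106, -0.4452)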